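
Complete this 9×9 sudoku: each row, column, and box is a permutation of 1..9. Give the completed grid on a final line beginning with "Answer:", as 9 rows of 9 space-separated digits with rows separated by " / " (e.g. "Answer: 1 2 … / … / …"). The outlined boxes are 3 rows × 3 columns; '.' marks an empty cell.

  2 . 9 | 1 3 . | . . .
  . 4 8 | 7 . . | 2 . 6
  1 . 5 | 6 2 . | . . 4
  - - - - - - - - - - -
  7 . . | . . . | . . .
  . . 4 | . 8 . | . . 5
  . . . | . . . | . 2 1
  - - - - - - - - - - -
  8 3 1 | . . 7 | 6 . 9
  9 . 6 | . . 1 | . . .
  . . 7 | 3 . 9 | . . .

Step 1. [r8c4∈{2,4,5,8}] r8c4 is the only open cell in col 4 admitting 8, so r8c4=8.
Step 2. [r6c5∈{4,5,6,7,9}] across col 5, 7 lands solely at r6c5. So r6c5=7.
Step 3. [r4c3∈{2,3}] r4c3 is the only open cell in col 3 admitting 2. So r4c3=2.
Step 4. [r4c5∈{1,4,5,6,9}] col 5 places 1 nowhere but r4c5, so r4c5=1.
Step 5. [r2c6∈{5}] only 5 remains possible at r2c6 ⇒ r2c6=5.
Step 6. [r9c7∈{1,4,5,8}] col 7 places 1 nowhere but r9c7, so r9c7=1.
Step 7. [r1c2∈{6,7}] in row 1, 6 fits only at r1c2 ⇒ r1c2=6.
Step 8. [r6c3∈{3}] r6c3 is down to just 3 ⇒ r6c3=3.
Step 9. [r9c1∈{4,5}] col 1 places 4 nowhere but r9c1. So r9c1=4.
Step 10. [r6c1∈{5,6}] in col 1, 5 fits only at r6c1 ⇒ r6c1=5.
Step 11. [r5c6∈{2,3,6}] col 6 places 2 nowhere but r5c6 ⇒ r5c6=2.
Step 12. [r4c6∈{3,4,6}] r4c6 is the only open cell in col 6 admitting 3. So r4c6=3.
Step 13. [r4c9∈{8}] only 8 remains possible at r4c9 ⇒ r4c9=8.
Step 14. [r4c2∈{9}] only 9 remains possible at r4c2. So r4c2=9.
Step 15. [r1c9∈{7}] r1c9 has the single candidate 7 ⇒ r1c9=7.
Step 16. [r4c7∈{4}] r4c7 has the single candidate 4, so r4c7=4.
Step 17. [r6c7∈{9}] nothing but 9 survives at r6c7 ⇒ r6c7=9.
Step 18. [r3c8∈{3,8,9}] in row 3, 9 fits only at r3c8, so r3c8=9.
Step 19. [r3c7∈{3,8}] in row 3, 3 fits only at r3c7, so r3c7=3.
Step 20. [r1c7∈{5,8}] in col 7, 8 fits only at r1c7 ⇒ r1c7=8.
Step 21. [r8c7∈{5,7}] 5 has one home in col 7: r8c7, so r8c7=5.
Step 22. [r8c8∈{3,4,7}] across row 8, 7 lands solely at r8c8 ⇒ r8c8=7.
Step 23. [r7c4∈{2,4,5}] row 7 places 2 nowhere but r7c4, so r7c4=2.
Step 24. [r7c5∈{4,5}] in row 7, 5 fits only at r7c5. So r7c5=5.
Step 25. [r9c9∈{2}] r9c9 is down to just 2, so r9c9=2.
Step 26. [r4c8∈{6}] r4c8's peers cover all but 6, so r4c8=6.
Step 27. [r6c6∈{4,6}] row 6 places 6 nowhere but r6c6, so r6c6=6.
Step 28. [r5c8∈{3}] r5c8 has the single candidate 3, so r5c8=3.
Step 29. [r5c4∈{9}] r5c4's peers cover all but 9, so r5c4=9.
Step 30. [r1c8∈{5}] r1c8 is down to just 5, so r1c8=5.
Step 31. [r5c7∈{7}] r5c7 has the single candidate 7. So r5c7=7.
Step 32. [r7c8∈{4}] nothing but 4 survives at r7c8, so r7c8=4.
Step 33. [r6c4∈{4}] nothing but 4 survives at r6c4 ⇒ r6c4=4.
Step 34. [r8c9∈{3}] r8c9 is down to just 3. So r8c9=3.
Step 35. [r5c1∈{6}] r5c1's peers cover all but 6. So r5c1=6.
Step 36. [r5c2∈{1}] only 1 remains possible at r5c2 ⇒ r5c2=1.
Step 37. [r8c2∈{2}] nothing but 2 survives at r8c2, so r8c2=2.
Step 38. [r8c5∈{4}] nothing but 4 survives at r8c5 ⇒ r8c5=4.
Step 39. [r6c2∈{8}] only 8 remains possible at r6c2. So r6c2=8.
Step 40. [r2c8∈{1}] nothing but 1 survives at r2c8. So r2c8=1.
Step 41. [r2c5∈{9}] r2c5 has the single candidate 9, so r2c5=9.
Step 42. [r3c6∈{8}] only 8 remains possible at r3c6. So r3c6=8.
Step 43. [r9c2∈{5}] only 5 remains possible at r9c2. So r9c2=5.
Step 44. [r9c5∈{6}] r9c5 has the single candidate 6. So r9c5=6.
Step 45. [r1c6∈{4}] r1c6 has the single candidate 4. So r1c6=4.
Step 46. [r9c8∈{8}] r9c8's peers cover all but 8. So r9c8=8.
Step 47. [r4c4∈{5}] nothing but 5 survives at r4c4 ⇒ r4c4=5.
Step 48. [r3c2∈{7}] r3c2's peers cover all but 7. So r3c2=7.
Step 49. [r2c1∈{3}] r2c1's peers cover all but 3 ⇒ r2c1=3.

Answer: 2 6 9 1 3 4 8 5 7 / 3 4 8 7 9 5 2 1 6 / 1 7 5 6 2 8 3 9 4 / 7 9 2 5 1 3 4 6 8 / 6 1 4 9 8 2 7 3 5 / 5 8 3 4 7 6 9 2 1 / 8 3 1 2 5 7 6 4 9 / 9 2 6 8 4 1 5 7 3 / 4 5 7 3 6 9 1 8 2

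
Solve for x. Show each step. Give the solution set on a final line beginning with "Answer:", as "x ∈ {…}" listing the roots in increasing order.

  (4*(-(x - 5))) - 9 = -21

Step 1. [(4*(-(x - 5))) - 9 = -21] the outer -9 inverts by adding 9 ⇒ sub: 4*(-(x - 5)) = -12.
Step 2. [4*(-(x - 5)) = -12] leading coefficient 4: divide by 4, so div: -(x - 5) = -3.
Step 3. [-(x - 5) = -3] leading − — multiply by −1, so neg: x - 5 = 3.
Step 4. [x - 5 = 3] -5 is outermost — add 5 both sides, so sub: x = 8.

Answer: x ∈ {8}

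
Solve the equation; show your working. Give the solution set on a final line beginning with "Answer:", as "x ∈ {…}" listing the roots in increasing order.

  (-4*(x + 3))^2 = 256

Step 1. [(-4*(x + 3))^2 = 256] √ both sides: 256 ≥ 0 gives two branches. So sqrt: -4*(x + 3) = 16 or -16.
Step 2. [-4*(x + 3) = 16 or -16] -4·(inner) — divide through by -4 ⇒ div: x + 3 = -4 or 4.
Step 3. [x + 3 = -4 or 4] +3 is outermost — subtract 3 both sides ⇒ sub: x = -7 or 1.

Answer: x ∈ {-7, 1}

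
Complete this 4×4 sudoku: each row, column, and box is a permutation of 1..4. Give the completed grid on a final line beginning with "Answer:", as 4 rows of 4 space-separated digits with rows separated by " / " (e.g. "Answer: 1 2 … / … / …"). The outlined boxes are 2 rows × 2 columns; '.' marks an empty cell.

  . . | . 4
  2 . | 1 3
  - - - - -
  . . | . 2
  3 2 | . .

Step 1. [r3c1∈{1,4}] col 1 places 4 nowhere but r3c1 ⇒ r3c1=4.
Step 2. [r1c1∈{1}] r1c1's peers cover all but 1, so r1c1=1.
Step 3. [r4c4∈{1}] only 1 remains possible at r4c4. So r4c4=1.
Step 4. [r1c3∈{2}] r1c3's peers cover all but 2 ⇒ r1c3=2.
Step 5. [r1c2∈{3}] r1c2 has the single candidate 3 ⇒ r1c2=3.
Step 6. [r4c3∈{4}] nothing but 4 survives at r4c3, so r4c3=4.
Step 7. [r2c2∈{4}] nothing but 4 survives at r2c2, so r2c2=4.
Step 8. [r3c3∈{3}] nothing but 3 survives at r3c3. So r3c3=3.
Step 9. [r3c2∈{1}] r3c2's peers cover all but 1. So r3c2=1.

Answer: 1 3 2 4 / 2 4 1 3 / 4 1 3 2 / 3 2 4 1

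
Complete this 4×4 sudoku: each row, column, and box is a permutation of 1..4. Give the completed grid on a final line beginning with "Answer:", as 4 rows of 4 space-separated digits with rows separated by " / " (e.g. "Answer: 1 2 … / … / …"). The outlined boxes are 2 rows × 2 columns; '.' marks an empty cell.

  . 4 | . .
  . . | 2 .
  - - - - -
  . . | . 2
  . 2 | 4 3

Step 1. [r4c1∈{1}] r4c1 has the single candidate 1 ⇒ r4c1=1.
Step 2. [r2c1∈{3}] nothing but 3 survives at r2c1, so r2c1=3.
Step 3. [r1c4∈{1}] only 1 remains possible at r1c4. So r1c4=1.
Step 4. [r1c3∈{3}] r1c3 has the single candidate 3, so r1c3=3.
Step 5. [r3c1∈{4}] r3c1 has the single candidate 4, so r3c1=4.
Step 6. [r1c1∈{2}] r1c1 is down to just 2 ⇒ r1c1=2.
Step 7. [r3c2∈{3}] r3c2 is down to just 3, so r3c2=3.
Step 8. [r3c3∈{1}] r3c3 is down to just 1 ⇒ r3c3=1.
Step 9. [r2c2∈{1}] r2c2 is down to just 1 ⇒ r2c2=1.
Step 10. [r2c4∈{4}] only 4 remains possible at r2c4 ⇒ r2c4=4.

Answer: 2 4 3 1 / 3 1 2 4 / 4 3 1 2 / 1 2 4 3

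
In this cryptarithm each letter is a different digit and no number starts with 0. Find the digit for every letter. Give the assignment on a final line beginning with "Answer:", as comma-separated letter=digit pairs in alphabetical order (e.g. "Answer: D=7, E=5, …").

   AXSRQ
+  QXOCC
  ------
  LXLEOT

Step 1. [col 1: Q + C ≡ T (mod 10)] no forcing yet in column 1 (carry-in 0); Q=2 is free and consistent — try it, so Q=2.
Step 2. [L] the sum has 6 digits but both addends have 5; that extra leading digit L is the final carry, namely 1. So L=1.
Step 3. [col 1: Q + C ≡ T (mod 10)] column 1 (Q + C ≡ T (mod 10), carry-in 0) doesn't pin T yet; pick T=5 and continue. So T=5.
Step 4. [col 1: Q + C ≡ T (mod 10)] column 1 reads Q+C+carry(0)=T with Q=2, T=5; with digits 1,2,5 already taken and all letters distinct, the only value for C is 3. So C=3.
Step 5. [col 2: R + C ≡ O (mod 10)] no forcing yet in column 2 (carry-in 0); O=7 is free and consistent — try it, so O=7.
Step 6. [col 2: R + C ≡ O (mod 10)] in column 2 we have R+C≡O with carry-in 0; given C=3, O=7 and digits 1,2,3,5,7 already taken and all letters distinct, that pins R to 4 ⇒ R=4.
Step 7. [col 3: S + O ≡ E (mod 10)] column 3: given O=7, carry-in 0, and digits 1,2,3,4,5,7 already taken and all letters distinct, S+O≡E (mod 10) forces S=9 ⇒ S=9.
Step 8. [col 3: S + O ≡ E (mod 10)] column 3 reads S+O+carry(0)=E with S=9, O=7; with digits 1,2,3,4,5,7,9 already taken and all letters distinct, the only value for E is 6, so E=6.
Step 9. [col 4: X + X ≡ L (mod 10)] from column 4 (L=1, carry-in 1, digits 1,2,3,4,5,6,7,9 already taken and all letters distinct): X must equal 0 ⇒ X=0.
Step 10. [col 5: A + Q ≡ X (mod 10)] column 5 reads A+Q+carry(0)=X with Q=2, X=0; with digits 0,1,2,3,4,5,6,7,9 already taken and all letters distinct, the only value for A is 8 ⇒ A=8.

Answer: A=8, C=3, E=6, L=1, O=7, Q=2, R=4, S=9, T=5, X=0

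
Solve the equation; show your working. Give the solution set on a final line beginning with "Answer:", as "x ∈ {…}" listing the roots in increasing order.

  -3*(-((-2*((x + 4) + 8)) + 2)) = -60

Step 1. [-3*(-((-2*((x + 4) + 8)) + 2)) = -60] -3·(inner) — divide through by -3. So div: -((-2*((x + 4) + 8)) + 2) = 20.
Step 2. [-((-2*((x + 4) + 8)) + 2) = 20] LHS negated; negate both sides, so neg: (-2*((x + 4) + 8)) + 2 = -20.
Step 3. [(-2*((x + 4) + 8)) + 2 = -20] -2 divides every term; factor it out ⇒ factor: ((x + 4) + 8) - 1 = 10.
Step 4. [((x + 4) + 8) - 1 = 10] the outer -1 inverts by adding 1, so sub: (x + 4) + 8 = 11.
Step 5. [(x + 4) + 8 = 11] +8 is outermost — subtract 8 both sides. So sub: x + 4 = 3.
Step 6. [x + 4 = 3] 4 comes off first (subtract 4). So sub: x = -1.

Answer: x ∈ {-1}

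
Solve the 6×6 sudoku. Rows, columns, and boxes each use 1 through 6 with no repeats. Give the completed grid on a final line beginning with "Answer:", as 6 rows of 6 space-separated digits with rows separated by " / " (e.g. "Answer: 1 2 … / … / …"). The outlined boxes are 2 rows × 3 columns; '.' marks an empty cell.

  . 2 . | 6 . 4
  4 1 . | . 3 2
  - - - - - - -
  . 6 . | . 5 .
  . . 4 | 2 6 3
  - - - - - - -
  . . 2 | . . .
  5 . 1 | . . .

Step 1. [r5c6∈{1,5,6}] col 6 places 5 nowhere but r5c6, so r5c6=5.
Step 2. [r1c1∈{3}] r1c1 has the single candidate 3, so r1c1=3.
Step 3. [r3c4∈{1,4}] r3c4 is the only open cell in row 3 admitting 4. So r3c4=4.
Step 4. [r6c4∈{3}] r6c4's peers cover all but 3, so r6c4=3.
Step 5. [r6c2∈{4}] only 4 remains possible at r6c2, so r6c2=4.
Step 6. [r1c5∈{1}] r1c5's peers cover all but 1, so r1c5=1.
Step 7. [r3c6∈{1}] r3c6's peers cover all but 1, so r3c6=1.
Step 8. [r2c4∈{5}] r2c4 is down to just 5 ⇒ r2c4=5.
Step 9. [r5c2∈{3}] nothing but 3 survives at r5c2. So r5c2=3.
Step 10. [r6c6∈{6}] r6c6 is down to just 6 ⇒ r6c6=6.
Step 11. [r5c5∈{4}] r5c5 has the single candidate 4 ⇒ r5c5=4.
Step 12. [r3c1∈{2}] nothing but 2 survives at r3c1 ⇒ r3c1=2.
Step 13. [r6c5∈{2}] nothing but 2 survives at r6c5 ⇒ r6c5=2.
Step 14. [r5c1∈{6}] only 6 remains possible at r5c1, so r5c1=6.
Step 15. [r2c3∈{6}] r2c3 is down to just 6, so r2c3=6.
Step 16. [r4c1∈{1}] nothing but 1 survives at r4c1, so r4c1=1.
Step 17. [r4c2∈{5}] only 5 remains possible at r4c2 ⇒ r4c2=5.
Step 18. [r1c3∈{5}] nothing but 5 survives at r1c3, so r1c3=5.
Step 19. [r3c3∈{3}] r3c3 is down to just 3. So r3c3=3.
Step 20. [r5c4∈{1}] only 1 remains possible at r5c4. So r5c4=1.

Answer: 3 2 5 6 1 4 / 4 1 6 5 3 2 / 2 6 3 4 5 1 / 1 5 4 2 6 3 / 6 3 2 1 4 5 / 5 4 1 3 2 6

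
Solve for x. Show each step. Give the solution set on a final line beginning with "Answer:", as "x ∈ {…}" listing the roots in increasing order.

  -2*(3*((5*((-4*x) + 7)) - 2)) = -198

Step 1. [-2*(3*((5*((-4*x) + 7)) - 2)) = -198] -2·(inner) — divide through by -2 ⇒ div: 3*((5*((-4*x) + 7)) - 2) = 99.
Step 2. [3*((5*((-4*x) + 7)) - 2) = 99] 3 out front; divide by 3 ⇒ div: (5*((-4*x) + 7)) - 2 = 33.
Step 3. [(5*((-4*x) + 7)) - 2 = 33] -2 is outermost — add 2 both sides. So sub: 5*((-4*x) + 7) = 35.
Step 4. [5*((-4*x) + 7) = 35] divide by the outer 5, so div: (-4*x) + 7 = 7.
Step 5. [(-4*x) + 7 = 7] 7 comes off first (subtract 7), so sub: -4*x = 0.
Step 6. [-4*x = 0] -4 out front; divide by -4, so div: x = 0.

Answer: x ∈ {0}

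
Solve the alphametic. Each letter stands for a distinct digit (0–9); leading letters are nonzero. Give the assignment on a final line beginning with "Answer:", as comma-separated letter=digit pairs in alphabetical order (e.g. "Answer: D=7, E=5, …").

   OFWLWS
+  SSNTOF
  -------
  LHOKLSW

Step 1. [col 1: S + F ≡ W (mod 10)] column 1 (S + F ≡ W (mod 10), carry-in 0) doesn't pin W yet; pick W=7 and continue. So W=7.
Step 2. [col 1: S + F ≡ W (mod 10)] no forcing yet in column 1 (carry-in 0); S=5 is free and consistent — try it ⇒ S=5.
Step 3. [L] L is the leading digit of a 7-digit sum of two 6-digit numbers; the final carry is exactly 1, so L=1.
Step 4. [col 1: S + F ≡ W (mod 10)] column 1: given S=5, W=7, carry-in 0, and digits 1,5,7 already taken and all letters distinct, S+F≡W (mod 10) forces F=2 ⇒ F=2.
Step 5. [col 2: W + O ≡ S (mod 10)] column 2: given W=7, S=5, carry-in 0, and digits 1,2,5,7 already taken and all letters distinct, W+O≡S (mod 10) forces O=8, so O=8.
Step 6. [col 3: L + T ≡ L (mod 10)] in column 3 we have L+T≡L with carry-in 1; given L=1 and digits 1,2,5,7,8 already taken and all letters distinct, that pins T to 9. So T=9.
Step 7. [col 4: W + N ≡ K (mod 10)] in column 4 we have W+N≡K with carry-in 1; given W=7 and digits 1,2,5,7,8,9 already taken and all letters distinct, that pins K to 4 ⇒ K=4.
Step 8. [col 4: W + N ≡ K (mod 10)] column 4 reads W+N+carry(1)=K with W=7, K=4; with digits 1,2,4,5,7,8,9 already taken and all letters distinct, the only value for N is 6, so N=6.
Step 9. [col 6: O + S ≡ H (mod 10)] column 6: given O=8, S=5, carry-in 0, and digits 1,2,4,5,6,7,8,9 already taken and all letters distinct, O+S≡H (mod 10) forces H=3 ⇒ H=3.

Answer: F=2, H=3, K=4, L=1, N=6, O=8, S=5, T=9, W=7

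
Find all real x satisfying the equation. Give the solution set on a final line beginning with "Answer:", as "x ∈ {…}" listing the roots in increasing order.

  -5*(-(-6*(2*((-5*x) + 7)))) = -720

Step 1. [-5*(-(-6*(2*((-5*x) + 7)))) = -720] -5 out front; divide by -5 ⇒ div: -(-6*(2*((-5*x) + 7))) = 144.
Step 2. [-(-6*(2*((-5*x) + 7))) = 144] leading − — multiply by −1, so neg: -6*(2*((-5*x) + 7)) = -144.
Step 3. [-6*(2*((-5*x) + 7)) = -144] leading coefficient -6: divide by -6. So div: 2*((-5*x) + 7) = 24.
Step 4. [2*((-5*x) + 7) = 24] 2 out front; divide by 2, so div: (-5*x) + 7 = 12.
Step 5. [(-5*x) + 7 = 12] the outer +7 inverts by subtracting 7, so sub: -5*x = 5.
Step 6. [-5*x = 5] -5·(inner) — divide through by -5 ⇒ div: x = -1.

Answer: x ∈ {-1}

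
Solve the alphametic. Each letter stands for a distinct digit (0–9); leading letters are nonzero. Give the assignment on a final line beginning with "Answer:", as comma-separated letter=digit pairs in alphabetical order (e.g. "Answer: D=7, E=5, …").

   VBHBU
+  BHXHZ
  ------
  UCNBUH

Step 1. [col 1: U + Z ≡ H (mod 10)] U=1 is one option consistent with column 1 (U + Z ≡ H (mod 10), carry-in 0) — take it. So U=1.
Step 2. [col 1: U + Z ≡ H (mod 10)] no forcing yet in column 1 (carry-in 0); H=8 is free and consistent — try it, so H=8.
Step 3. [col 1: U + Z ≡ H (mod 10)] in column 1 we have U+Z≡H with carry-in 0; given U=1, H=8 and digits 1,8 already taken and all letters distinct, that pins Z to 7, so Z=7.
Step 4. [col 2: B + H ≡ U (mod 10)] column 2 reads B+H+carry(0)=U with H=8, U=1; with digits 1,7,8 already taken and all letters distinct, the only value for B is 3, so B=3.
Step 5. [col 3: H + X ≡ B (mod 10)] column 3: given H=8, B=3, carry-in 1, and digits 1,3,7,8 already taken and all letters distinct, H+X≡B (mod 10) forces X=4. So X=4.
Step 6. [col 4: B + H ≡ N (mod 10)] column 4: given B=3, H=8, carry-in 1, and digits 1,3,4,7,8 already taken and all letters distinct, B+H≡N (mod 10) forces N=2. So N=2.
Step 7. [col 5: V + B ≡ C (mod 10)] several values work for V in column 5 (V + B ≡ C (mod 10), carry-in 1); try V=6, so V=6.
Step 8. [col 5: V + B ≡ C (mod 10)] column 5: given V=6, B=3, carry-in 1, and digits 1,2,3,4,6,7,8 already taken and all letters distinct, V+B≡C (mod 10) forces C=0 ⇒ C=0.

Answer: B=3, C=0, H=8, N=2, U=1, V=6, X=4, Z=7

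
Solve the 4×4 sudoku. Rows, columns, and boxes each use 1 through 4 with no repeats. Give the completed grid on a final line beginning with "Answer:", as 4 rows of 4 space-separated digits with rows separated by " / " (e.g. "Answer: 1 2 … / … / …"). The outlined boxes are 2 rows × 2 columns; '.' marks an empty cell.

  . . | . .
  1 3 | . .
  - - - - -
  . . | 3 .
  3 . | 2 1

Step 1. [r3c4∈{4}] r3c4 has the single candidate 4 ⇒ r3c4=4.
Step 2. [r1c1∈{2,4}] 4 has one home in col 1: r1c1. So r1c1=4.
Step 3. [r1c2∈{2}] r1c2 is down to just 2. So r1c2=2.
Step 4. [r3c1∈{2}] nothing but 2 survives at r3c1. So r3c1=2.
Step 5. [r1c4∈{3}] r1c4 has the single candidate 3 ⇒ r1c4=3.
Step 6. [r2c3∈{4}] only 4 remains possible at r2c3, so r2c3=4.
Step 7. [r4c2∈{4}] r4c2 has the single candidate 4 ⇒ r4c2=4.
Step 8. [r2c4∈{2}] r2c4 has the single candidate 2 ⇒ r2c4=2.
Step 9. [r1c3∈{1}] r1c3's peers cover all but 1, so r1c3=1.
Step 10. [r3c2∈{1}] r3c2 is down to just 1. So r3c2=1.

Answer: 4 2 1 3 / 1 3 4 2 / 2 1 3 4 / 3 4 2 1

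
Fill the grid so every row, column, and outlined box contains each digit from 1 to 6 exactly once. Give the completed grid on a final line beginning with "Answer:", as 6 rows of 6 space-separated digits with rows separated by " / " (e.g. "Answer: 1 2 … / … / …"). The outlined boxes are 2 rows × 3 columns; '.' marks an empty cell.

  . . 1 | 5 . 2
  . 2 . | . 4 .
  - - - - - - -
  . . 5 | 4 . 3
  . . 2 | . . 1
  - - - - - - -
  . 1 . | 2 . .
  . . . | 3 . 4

Step 1. [r6c3∈{6}] only 6 remains possible at r6c3 ⇒ r6c3=6.
Step 2. [r4c4∈{6}] r4c4 is down to just 6, so r4c4=6.
Step 3. [r2c3∈{3}] r2c3's peers cover all but 3, so r2c3=3.
Step 4. [r5c6∈{5,6}] 5 has one home in col 6: r5c6. So r5c6=5.
Step 5. [r2c1∈{5,6}] row 2 places 5 nowhere but r2c1 ⇒ r2c1=5.
Step 6. [r5c1∈{3,4}] r5c1 is the only open cell in row 5 admitting 3. So r5c1=3.
Step 7. [r3c2∈{6}] r3c2 is down to just 6. So r3c2=6.
Step 8. [r4c1∈{4}] r4c1 is down to just 4, so r4c1=4.
Step 9. [r1c5∈{3,6}] r1c5 is the only open cell in row 1 admitting 3. So r1c5=3.
Step 10. [r3c5∈{2}] only 2 remains possible at r3c5, so r3c5=2.
Step 11. [r2c6∈{6}] r2c6 is down to just 6, so r2c6=6.
Step 12. [r3c1∈{1}] nothing but 1 survives at r3c1. So r3c1=1.
Step 13. [r1c2∈{4}] r1c2 has the single candidate 4 ⇒ r1c2=4.
Step 14. [r6c2∈{5}] only 5 remains possible at r6c2. So r6c2=5.
Step 15. [r6c5∈{1}] r6c5's peers cover all but 1. So r6c5=1.
Step 16. [r4c2∈{3}] r4c2 has the single candidate 3. So r4c2=3.
Step 17. [r1c1∈{6}] only 6 remains possible at r1c1. So r1c1=6.
Step 18. [r6c1∈{2}] r6c1 has the single candidate 2. So r6c1=2.
Step 19. [r4c5∈{5}] nothing but 5 survives at r4c5. So r4c5=5.
Step 20. [r5c3∈{4}] r5c3 has the single candidate 4, so r5c3=4.
Step 21. [r2c4∈{1}] r2c4 has the single candidate 1, so r2c4=1.
Step 22. [r5c5∈{6}] r5c5 has the single candidate 6 ⇒ r5c5=6.

Answer: 6 4 1 5 3 2 / 5 2 3 1 4 6 / 1 6 5 4 2 3 / 4 3 2 6 5 1 / 3 1 4 2 6 5 / 2 5 6 3 1 4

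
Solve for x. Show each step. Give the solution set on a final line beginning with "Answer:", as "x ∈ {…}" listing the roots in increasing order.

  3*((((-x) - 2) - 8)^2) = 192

Step 1. [3*((((-x) - 2) - 8)^2) = 192] LHS = 3·(…); ÷3 both sides, so div: (((-x) - 2) - 8)^2 = 64.
Step 2. [(((-x) - 2) - 8)^2 = 64] 64 ≥ 0, LHS is (·)² — take ±√ ⇒ sqrt: ((-x) - 2) - 8 = 8 or -8.
Step 3. [((-x) - 2) - 8 = 8 or -8] 8 comes off first (add 8). So sub: (-x) - 2 = 16 or 0.
Step 4. [(-x) - 2 = 16 or 0] peel the -2: add 2 from each side ⇒ sub: -x = 18 or 2.
Step 5. [-x = 18 or 2] leading − — multiply by −1. So neg: x = -18 or -2.

Answer: x ∈ {-18, -2}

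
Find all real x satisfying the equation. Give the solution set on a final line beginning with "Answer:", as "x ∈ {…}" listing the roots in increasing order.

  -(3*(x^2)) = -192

Step 1. [-(3*(x^2)) = -192] LHS negated; negate both sides, so neg: 3*(x^2) = 192.
Step 2. [3*(x^2) = 192] LHS = 3·(…); ÷3 both sides ⇒ div: x^2 = 64.
Step 3. [x^2 = 64] 64 ≥ 0, LHS is (·)² — take ±√ ⇒ sqrt: x = 8 or -8.

Answer: x ∈ {-8, 8}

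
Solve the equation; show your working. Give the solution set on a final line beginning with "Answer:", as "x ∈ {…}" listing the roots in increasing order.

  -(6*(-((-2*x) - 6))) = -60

Step 1. [-(6*(-((-2*x) - 6))) = -60] flip signs both sides. So neg: 6*(-((-2*x) - 6)) = 60.
Step 2. [6*(-((-2*x) - 6)) = 60] LHS = 6·(…); ÷6 both sides. So div: -((-2*x) - 6) = 10.
Step 3. [-((-2*x) - 6) = 10] leading − — multiply by −1, so neg: (-2*x) - 6 = -10.
Step 4. [(-2*x) - 6 = -10] -2 divides every term; factor it out, so factor: x + 3 = 5.
Step 5. [x + 3 = 5] +3 is outermost — subtract 3 both sides ⇒ sub: x = 2.

Answer: x ∈ {2}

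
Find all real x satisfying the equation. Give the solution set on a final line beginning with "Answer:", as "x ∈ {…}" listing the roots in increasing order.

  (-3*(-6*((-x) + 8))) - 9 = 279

Step 1. [(-3*(-6*((-x) + 8))) - 9 = 279] -3 divides every term; factor it out, so factor: (-6*((-x) + 8)) + 3 = -93.
Step 2. [(-6*((-x) + 8)) + 3 = -93] 3 comes off first (subtract 3) ⇒ sub: -6*((-x) + 8) = -96.
Step 3. [-6*((-x) + 8) = -96] LHS = -6·(…); ÷-6 both sides ⇒ div: (-x) + 8 = 16.
Step 4. [(-x) + 8 = 16] peel the +8: subtract 8 from each side ⇒ sub: -x = 8.
Step 5. [-x = 8] leading − — multiply by −1. So neg: x = -8.

Answer: x ∈ {-8}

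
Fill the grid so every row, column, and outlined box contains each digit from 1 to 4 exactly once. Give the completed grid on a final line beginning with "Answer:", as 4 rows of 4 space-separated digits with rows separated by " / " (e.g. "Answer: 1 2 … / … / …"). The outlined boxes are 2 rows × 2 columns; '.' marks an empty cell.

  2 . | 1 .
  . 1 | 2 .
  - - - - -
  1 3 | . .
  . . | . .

Step 1. [r4c1∈{4}] nothing but 4 survives at r4c1, so r4c1=4.
Step 2. [r1c4∈{3,4}] across row 1, 3 lands solely at r1c4, so r1c4=3.
Step 3. [r3c4∈{2,4}] row 3 places 2 nowhere but r3c4, so r3c4=2.
Step 4. [r2c4∈{4}] r2c4's peers cover all but 4, so r2c4=4.
Step 5. [r4c2∈{2}] only 2 remains possible at r4c2, so r4c2=2.
Step 6. [r1c2∈{4}] r1c2's peers cover all but 4, so r1c2=4.
Step 7. [r2c1∈{3}] nothing but 3 survives at r2c1. So r2c1=3.
Step 8. [r4c4∈{1}] only 1 remains possible at r4c4. So r4c4=1.
Step 9. [r3c3∈{4}] nothing but 4 survives at r3c3. So r3c3=4.
Step 10. [r4c3∈{3}] r4c3 has the single candidate 3 ⇒ r4c3=3.

Answer: 2 4 1 3 / 3 1 2 4 / 1 3 4 2 / 4 2 3 1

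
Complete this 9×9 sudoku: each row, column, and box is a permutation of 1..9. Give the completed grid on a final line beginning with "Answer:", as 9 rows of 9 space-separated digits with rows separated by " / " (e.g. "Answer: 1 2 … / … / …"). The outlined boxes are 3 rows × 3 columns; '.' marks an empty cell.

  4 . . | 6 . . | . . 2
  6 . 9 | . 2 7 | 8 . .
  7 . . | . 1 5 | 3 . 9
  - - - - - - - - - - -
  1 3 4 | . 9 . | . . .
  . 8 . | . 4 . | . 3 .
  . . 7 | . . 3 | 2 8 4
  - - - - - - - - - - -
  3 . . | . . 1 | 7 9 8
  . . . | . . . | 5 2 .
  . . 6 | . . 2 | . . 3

Step 1. [r8c6∈{4,6,8,9}] 4 has one home in col 6: r8c6 ⇒ r8c6=4.
Step 2. [r7c4∈{5}] r7c4 is down to just 5. So r7c4=5.
Step 3. [r1c7∈{1}] only 1 remains possible at r1c7, so r1c7=1.
Step 4. [r2c9∈{5}] only 5 remains possible at r2c9 ⇒ r2c9=5.
Step 5. [r4c7∈{6}] only 6 remains possible at r4c7 ⇒ r4c7=6.
Step 6. [r8c3∈{1,8}] col 3 places 1 nowhere but r8c3, so r8c3=1.
Step 7. [r5c1∈{2,5,9}] across col 1, 2 lands solely at r5c1. So r5c1=2.
Step 8. [r6c2∈{5,6,9}] col 2 places 6 nowhere but r6c2. So r6c2=6.
Step 9. [r2c8∈{4}] r2c8 has the single candidate 4 ⇒ r2c8=4.
Step 10. [r6c1∈{5,9}] across row 6, 9 lands solely at r6c1 ⇒ r6c1=9.
Step 11. [r8c1∈{8}] r8c1's peers cover all but 8, so r8c1=8.
Step 12. [r1c3∈{3,5,8}] 3 has one home in col 3: r1c3. So r1c3=3.
Step 13. [r8c5∈{3,6,7}] col 5 places 3 nowhere but r8c5, so r8c5=3.
Step 14. [r9c5∈{7,8}] in col 5, 7 fits only at r9c5, so r9c5=7.
Step 15. [r4c9∈{7}] r4c9 is down to just 7, so r4c9=7.
Step 16. [r9c4∈{8,9}] across row 9, 8 lands solely at r9c4, so r9c4=8.
Step 17. [r9c2∈{4,5,9}] 9 has one home in row 9: r9c2. So r9c2=9.
Step 18. [r3c2∈{2}] r3c2 is down to just 2. So r3c2=2.
Step 19. [r5c4∈{1,7}] row 5 places 7 nowhere but r5c4, so r5c4=7.
Step 20. [r1c5∈{8}] r1c5's peers cover all but 8, so r1c5=8.
Step 21. [r8c4∈{9}] only 9 remains possible at r8c4 ⇒ r8c4=9.
Step 22. [r7c3∈{2}] r7c3 is down to just 2. So r7c3=2.
Step 23. [r2c4∈{3}] only 3 remains possible at r2c4 ⇒ r2c4=3.
Step 24. [r4c6∈{8}] nothing but 8 survives at r4c6, so r4c6=8.
Step 25. [r3c8∈{6}] r3c8 has the single candidate 6. So r3c8=6.
Step 26. [r9c7∈{4}] only 4 remains possible at r9c7 ⇒ r9c7=4.
Step 27. [r7c5∈{6}] only 6 remains possible at r7c5 ⇒ r7c5=6.
Step 28. [r3c3∈{8}] only 8 remains possible at r3c3. So r3c3=8.
Step 29. [r2c2∈{1}] nothing but 1 survives at r2c2 ⇒ r2c2=1.
Step 30. [r1c6∈{9}] nothing but 9 survives at r1c6 ⇒ r1c6=9.
Step 31. [r5c7∈{9}] r5c7's peers cover all but 9 ⇒ r5c7=9.
Step 32. [r6c5∈{5}] r6c5 is down to just 5 ⇒ r6c5=5.
Step 33. [r8c9∈{6}] r8c9's peers cover all but 6 ⇒ r8c9=6.
Step 34. [r9c1∈{5}] r9c1 has the single candidate 5 ⇒ r9c1=5.
Step 35. [r9c8∈{1}] nothing but 1 survives at r9c8, so r9c8=1.
Step 36. [r5c3∈{5}] r5c3's peers cover all but 5 ⇒ r5c3=5.
Step 37. [r4c8∈{5}] nothing but 5 survives at r4c8, so r4c8=5.
Step 38. [r3c4∈{4}] r3c4's peers cover all but 4 ⇒ r3c4=4.
Step 39. [r1c2∈{5}] nothing but 5 survives at r1c2 ⇒ r1c2=5.
Step 40. [r8c2∈{7}] only 7 remains possible at r8c2. So r8c2=7.
Step 41. [r5c6∈{6}] nothing but 6 survives at r5c6, so r5c6=6.
Step 42. [r1c8∈{7}] r1c8 is down to just 7 ⇒ r1c8=7.
Step 43. [r6c4∈{1}] r6c4's peers cover all but 1. So r6c4=1.
Step 44. [r4c4∈{2}] r4c4 is down to just 2, so r4c4=2.
Step 45. [r5c9∈{1}] nothing but 1 survives at r5c9. So r5c9=1.
Step 46. [r7c2∈{4}] r7c2 has the single candidate 4, so r7c2=4.

Answer: 4 5 3 6 8 9 1 7 2 / 6 1 9 3 2 7 8 4 5 / 7 2 8 4 1 5 3 6 9 / 1 3 4 2 9 8 6 5 7 / 2 8 5 7 4 6 9 3 1 / 9 6 7 1 5 3 2 8 4 / 3 4 2 5 6 1 7 9 8 / 8 7 1 9 3 4 5 2 6 / 5 9 6 8 7 2 4 1 3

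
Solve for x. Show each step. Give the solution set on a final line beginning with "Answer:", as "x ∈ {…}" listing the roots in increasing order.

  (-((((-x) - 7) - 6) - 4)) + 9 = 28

Step 1. [(-((((-x) - 7) - 6) - 4)) + 9 = 28] 9 comes off first (subtract 9), so sub: -((((-x) - 7) - 6) - 4) = 19.
Step 2. [-((((-x) - 7) - 6) - 4) = 19] LHS negated; negate both sides, so neg: (((-x) - 7) - 6) - 4 = -19.
Step 3. [(((-x) - 7) - 6) - 4 = -19] peel the -4: add 4 from each side, so sub: ((-x) - 7) - 6 = -15.
Step 4. [((-x) - 7) - 6 = -15] peel the -6: add 6 from each side. So sub: (-x) - 7 = -9.
Step 5. [(-x) - 7 = -9] the outer -7 inverts by adding 7. So sub: -x = -2.
Step 6. [-x = -2] flip signs both sides, so neg: x = 2.

Answer: x ∈ {2}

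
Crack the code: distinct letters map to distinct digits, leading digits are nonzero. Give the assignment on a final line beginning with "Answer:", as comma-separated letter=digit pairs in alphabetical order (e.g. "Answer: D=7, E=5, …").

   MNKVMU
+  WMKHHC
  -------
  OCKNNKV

Step 1. [col 1: U + C ≡ V (mod 10)] column 1 (U + C ≡ V (mod 10), carry-in 0) doesn't pin U yet; pick U=8 and continue. So U=8.
Step 2. [col 1: U + C ≡ V (mod 10)] no forcing yet in column 1 (carry-in 0); V=0 is free and consistent — try it. So V=0.
Step 3. [col 1: U + C ≡ V (mod 10)] column 1: given U=8, V=0, carry-in 0, and digits 0,8 already taken and all letters distinct, U+C≡V (mod 10) forces C=2 ⇒ C=2.
Step 4. [O] the sum has 7 digits but both addends have 6; that extra leading digit O is the final carry, namely 1, so O=1.
Step 5. [col 2: M + H ≡ K (mod 10)] several values work for M in column 2 (M + H ≡ K (mod 10), carry-in 1); try M=7, so M=7.
Step 6. [col 2: M + H ≡ K (mod 10)] no forcing yet in column 2 (carry-in 1); H=5 is free and consistent — try it ⇒ H=5.
Step 7. [col 2: M + H ≡ K (mod 10)] column 2: given M=7, H=5, carry-in 1, and digits 0,1,2,5,7,8 already taken and all letters distinct, M+H≡K (mod 10) forces K=3. So K=3.
Step 8. [col 3: V + H ≡ N (mod 10)] column 3 reads V+H+carry(1)=N with V=0, H=5; with digits 0,1,2,3,5,7,8 already taken and all letters distinct, the only value for N is 6, so N=6.
Step 9. [col 6: M + W ≡ C (mod 10)] column 6 reads M+W+carry(1)=C with M=7, C=2; with digits 0,1,2,3,5,6,7,8 already taken and all letters distinct, the only value for W is 4 ⇒ W=4.

Answer: C=2, H=5, K=3, M=7, N=6, O=1, U=8, V=0, W=4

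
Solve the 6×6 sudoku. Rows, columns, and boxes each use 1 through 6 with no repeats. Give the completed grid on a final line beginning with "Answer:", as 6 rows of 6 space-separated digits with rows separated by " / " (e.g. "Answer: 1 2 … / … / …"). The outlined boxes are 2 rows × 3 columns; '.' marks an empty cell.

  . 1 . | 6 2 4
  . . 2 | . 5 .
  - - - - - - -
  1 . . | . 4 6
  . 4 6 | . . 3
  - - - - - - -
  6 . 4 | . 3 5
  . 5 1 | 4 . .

Step 1. [r6c1∈{2,3}] 3 has one home in row 6: r6c1. So r6c1=3.
Step 2. [r4c1∈{2,5}] r4c1 is the only open cell in col 1 admitting 2 ⇒ r4c1=2.
Step 3. [r3c3∈{3,5}] across box 3, 5 lands solely at r3c3 ⇒ r3c3=5.
Step 4. [r5c4∈{1,2}] across row 5, 1 lands solely at r5c4. So r5c4=1.
Step 5. [r1c3∈{3}] nothing but 3 survives at r1c3, so r1c3=3.
Step 6. [r4c5∈{1}] only 1 remains possible at r4c5, so r4c5=1.
Step 7. [r2c2∈{6}] only 6 remains possible at r2c2, so r2c2=6.
Step 8. [r2c1∈{4}] r2c1 has the single candidate 4 ⇒ r2c1=4.
Step 9. [r2c6∈{1}] nothing but 1 survives at r2c6 ⇒ r2c6=1.
Step 10. [r6c5∈{6}] r6c5's peers cover all but 6 ⇒ r6c5=6.
Step 11. [r2c4∈{3}] r2c4 has the single candidate 3 ⇒ r2c4=3.
Step 12. [r3c2∈{3}] nothing but 3 survives at r3c2 ⇒ r3c2=3.
Step 13. [r4c4∈{5}] r4c4 has the single candidate 5 ⇒ r4c4=5.
Step 14. [r6c6∈{2}] r6c6 is down to just 2. So r6c6=2.
Step 15. [r5c2∈{2}] nothing but 2 survives at r5c2, so r5c2=2.
Step 16. [r3c4∈{2}] only 2 remains possible at r3c4 ⇒ r3c4=2.
Step 17. [r1c1∈{5}] r1c1 is down to just 5, so r1c1=5.

Answer: 5 1 3 6 2 4 / 4 6 2 3 5 1 / 1 3 5 2 4 6 / 2 4 6 5 1 3 / 6 2 4 1 3 5 / 3 5 1 4 6 2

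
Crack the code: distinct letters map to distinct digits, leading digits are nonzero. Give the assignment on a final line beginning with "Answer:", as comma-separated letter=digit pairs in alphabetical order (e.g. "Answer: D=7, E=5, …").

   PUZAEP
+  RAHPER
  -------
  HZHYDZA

Step 1. [col 1: P + R ≡ A (mod 10)] R=7 is one option consistent with column 1 (P + R ≡ A (mod 10), carry-in 0) — take it. So R=7.
Step 2. [col 1: P + R ≡ A (mod 10)] no forcing yet in column 1 (carry-in 0); A=2 is free and consistent — try it ⇒ A=2.
Step 3. [col 1: P + R ≡ A (mod 10)] from column 1 (R=7, A=2, carry-in 0, digits 2,7 already taken and all letters distinct): P must equal 5 ⇒ P=5.
Step 4. [col 2: E + E ≡ Z (mod 10)] column 2 (E + E ≡ Z (mod 10), carry-in 1) doesn't pin Z yet; pick Z=3 and continue ⇒ Z=3.
Step 5. [H] H is the leading digit of a 7-digit sum of two 6-digit numbers; the final carry is exactly 1. So H=1.
Step 6. [col 2: E + E ≡ Z (mod 10)] column 2 reads E+E+carry(1)=Z with Z=3; with digits 1,2,3,5,7 already taken and all letters distinct, the only value for E is 6, so E=6.
Step 7. [col 3: A + P ≡ D (mod 10)] in column 3 we have A+P≡D with carry-in 1; given A=2, P=5 and digits 1,2,3,5,6,7 already taken and all letters distinct, that pins D to 8 ⇒ D=8.
Step 8. [col 4: Z + H ≡ Y (mod 10)] column 4 reads Z+H+carry(0)=Y with Z=3, H=1; with digits 1,2,3,5,6,7,8 already taken and all letters distinct, the only value for Y is 4 ⇒ Y=4.
Step 9. [col 5: U + A ≡ H (mod 10)] from column 5 (A=2, H=1, carry-in 0, digits 1,2,3,4,5,6,7,8 already taken and all letters distinct): U must equal 9, so U=9.

Answer: A=2, D=8, E=6, H=1, P=5, R=7, U=9, Y=4, Z=3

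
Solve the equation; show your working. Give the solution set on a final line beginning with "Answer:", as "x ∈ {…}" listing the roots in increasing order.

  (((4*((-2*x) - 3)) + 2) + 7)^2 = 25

Step 1. [(((4*((-2*x) - 3)) + 2) + 7)^2 = 25] LHS squared, RHS 25 ≥ 0: apply √ (±) ⇒ sqrt: ((4*((-2*x) - 3)) + 2) + 7 = 5 or -5.
Step 2. [((4*((-2*x) - 3)) + 2) + 7 = 5 or -5] 7 comes off first (subtract 7), so sub: (4*((-2*x) - 3)) + 2 = -2 or -12.
Step 3. [(4*((-2*x) - 3)) + 2 = -2 or -12] +2 is outermost — subtract 2 both sides, so sub: 4*((-2*x) - 3) = -4 or -14.
Step 4. [4*((-2*x) - 3) = -4 or -14] 4·(inner) — divide through by 4 ⇒ div: (-2*x) - 3 = -1 or -7/2.
Step 5. [(-2*x) - 3 = -1 or -7/2] peel the -3: add 3 from each side, so sub: -2*x = 2 or -1/2.
Step 6. [-2*x = 2 or -1/2] -2 out front; divide by -2, so div: x = -1 or 1/4.

Answer: x ∈ {-1, 1/4}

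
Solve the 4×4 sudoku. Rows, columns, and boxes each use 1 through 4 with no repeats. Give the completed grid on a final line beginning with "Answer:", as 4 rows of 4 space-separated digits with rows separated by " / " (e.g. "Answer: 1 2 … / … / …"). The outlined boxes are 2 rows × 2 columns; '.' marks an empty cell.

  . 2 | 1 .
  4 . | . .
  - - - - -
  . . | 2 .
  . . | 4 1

Step 1. [r1c1∈{3}] nothing but 3 survives at r1c1. So r1c1=3.
Step 2. [r3c2∈{1,3,4}] across row 3, 4 lands solely at r3c2 ⇒ r3c2=4.
Step 3. [r2c3∈{3}] nothing but 3 survives at r2c3, so r2c3=3.
Step 4. [r2c2∈{1}] r2c2 is down to just 1 ⇒ r2c2=1.
Step 5. [r1c4∈{4}] only 4 remains possible at r1c4. So r1c4=4.
Step 6. [r2c4∈{2}] r2c4's peers cover all but 2, so r2c4=2.
Step 7. [r3c1∈{1}] r3c1 has the single candidate 1, so r3c1=1.
Step 8. [r3c4∈{3}] nothing but 3 survives at r3c4. So r3c4=3.
Step 9. [r4c2∈{3}] only 3 remains possible at r4c2. So r4c2=3.
Step 10. [r4c1∈{2}] r4c1 is down to just 2. So r4c1=2.

Answer: 3 2 1 4 / 4 1 3 2 / 1 4 2 3 / 2 3 4 1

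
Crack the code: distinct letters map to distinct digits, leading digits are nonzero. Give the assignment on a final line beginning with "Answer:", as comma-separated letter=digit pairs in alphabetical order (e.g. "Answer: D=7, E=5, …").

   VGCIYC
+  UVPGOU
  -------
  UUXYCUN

Step 1. [col 1: C + U ≡ N (mod 10)] U=1 is one option consistent with column 1 (C + U ≡ N (mod 10), carry-in 0) — take it, so U=1.
Step 2. [col 1: C + U ≡ N (mod 10)] no forcing yet in column 1 (carry-in 0); C=6 is free and consistent — try it ⇒ C=6.
Step 3. [col 1: C + U ≡ N (mod 10)] in column 1 we have C+U≡N with carry-in 0; given C=6, U=1 and digits 1,6 already taken and all letters distinct, that pins N to 7, so N=7.
Step 4. [col 2: Y + O ≡ U (mod 10)] O=3 is one option consistent with column 2 (Y + O ≡ U (mod 10), carry-in 0) — take it ⇒ O=3.
Step 5. [col 2: Y + O ≡ U (mod 10)] column 2: given O=3, U=1, carry-in 0, and digits 1,3,6,7 already taken and all letters distinct, Y+O≡U (mod 10) forces Y=8 ⇒ Y=8.
Step 6. [col 3: I + G ≡ C (mod 10)] G=5 is one option consistent with column 3 (I + G ≡ C (mod 10), carry-in 1) — take it. So G=5.
Step 7. [col 3: I + G ≡ C (mod 10)] in column 3 we have I+G≡C with carry-in 1; given G=5, C=6 and digits 1,3,5,6,7,8 already taken and all letters distinct, that pins I to 0, so I=0.
Step 8. [col 4: C + P ≡ Y (mod 10)] from column 4 (C=6, Y=8, carry-in 0, digits 0,1,3,5,6,7,8 already taken and all letters distinct): P must equal 2, so P=2.
Step 9. [col 5: G + V ≡ X (mod 10)] V=9 is one option consistent with column 5 (G + V ≡ X (mod 10), carry-in 0) — take it, so V=9.
Step 10. [col 5: G + V ≡ X (mod 10)] column 5 reads G+V+carry(0)=X with G=5, V=9; with digits 0,1,2,3,5,6,7,8,9 already taken and all letters distinct, the only value for X is 4. So X=4.

Answer: C=6, G=5, I=0, N=7, O=3, P=2, U=1, V=9, X=4, Y=8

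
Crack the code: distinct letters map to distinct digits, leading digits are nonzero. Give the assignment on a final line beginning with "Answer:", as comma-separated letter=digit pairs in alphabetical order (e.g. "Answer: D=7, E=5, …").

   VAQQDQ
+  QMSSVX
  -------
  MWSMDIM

Step 1. [col 1: Q + X ≡ M (mod 10)] no forcing yet in column 1 (carry-in 0); Q=6 is free and consistent — try it. So Q=6.
Step 2. [col 1: Q + X ≡ M (mod 10)] column 1 (Q + X ≡ M (mod 10), carry-in 0) doesn't pin X yet; pick X=5 and continue. So X=5.
Step 3. [col 1: Q + X ≡ M (mod 10)] column 1 reads Q+X+carry(0)=M with Q=6, X=5; with digits 5,6 already taken and all letters distinct, the only value for M is 1 ⇒ M=1.
Step 4. [col 2: D + V ≡ I (mod 10)] several values work for I in column 2 (D + V ≡ I (mod 10), carry-in 1); try I=8, so I=8.
Step 5. [col 2: D + V ≡ I (mod 10)] D=0 is one option consistent with column 2 (D + V ≡ I (mod 10), carry-in 1) — take it. So D=0.
Step 6. [col 2: D + V ≡ I (mod 10)] column 2: given D=0, I=8, carry-in 1, and digits 0,1,5,6,8 already taken and all letters distinct, D+V≡I (mod 10) forces V=7 ⇒ V=7.
Step 7. [col 3: Q + S ≡ D (mod 10)] column 3: given Q=6, D=0, carry-in 0, and digits 0,1,5,6,7,8 already taken and all letters distinct, Q+S≡D (mod 10) forces S=4 ⇒ S=4.
Step 8. [col 5: A + M ≡ S (mod 10)] column 5: given M=1, S=4, carry-in 1, and digits 0,1,4,5,6,7,8 already taken and all letters distinct, A+M≡S (mod 10) forces A=2. So A=2.
Step 9. [col 6: V + Q ≡ W (mod 10)] from column 6 (V=7, Q=6, carry-in 0, digits 0,1,2,4,5,6,7,8 already taken and all letters distinct): W must equal 3, so W=3.

Answer: A=2, D=0, I=8, M=1, Q=6, S=4, V=7, W=3, X=5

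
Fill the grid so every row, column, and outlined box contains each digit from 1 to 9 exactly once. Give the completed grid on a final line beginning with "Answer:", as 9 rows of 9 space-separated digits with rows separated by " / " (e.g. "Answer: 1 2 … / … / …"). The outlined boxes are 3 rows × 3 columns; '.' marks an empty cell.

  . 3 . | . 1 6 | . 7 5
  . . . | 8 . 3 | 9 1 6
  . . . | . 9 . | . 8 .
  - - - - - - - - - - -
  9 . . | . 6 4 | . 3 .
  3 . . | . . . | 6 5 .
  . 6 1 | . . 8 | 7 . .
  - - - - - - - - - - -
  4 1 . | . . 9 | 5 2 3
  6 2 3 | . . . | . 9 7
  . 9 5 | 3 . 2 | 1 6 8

Step 1. [r7c3∈{7,8}] across box 7, 8 lands solely at r7c3 ⇒ r7c3=8.
Step 2. [r7c5∈{7}] r7c5's peers cover all but 7, so r7c5=7.
Step 3. [r5c5∈{2}] only 2 remains possible at r5c5 ⇒ r5c5=2.
Step 4. [r8c7∈{4}] r8c7 has the single candidate 4 ⇒ r8c7=4.
Step 5. [r3c9∈{2,4}] box 3 places 4 nowhere but r3c9, so r3c9=4.
Step 6. [r1c7∈{2}] r1c7 is down to just 2, so r1c7=2.
Step 7. [r3c4∈{2,5,7}] in col 4, 2 fits only at r3c4, so r3c4=2.
Step 8. [r3c6∈{5,7}] across box 2, 7 lands solely at r3c6 ⇒ r3c6=7.
Step 9. [r2c5∈{4,5}] box 2 places 5 nowhere but r2c5, so r2c5=5.
Step 10. [r5c6∈{1}] r5c6 has the single candidate 1, so r5c6=1.
Step 11. [r5c2∈{4,7,8}] 8 has one home in row 5: r5c2, so r5c2=8.
Step 12. [r2c2∈{4,7}] in col 2, 4 fits only at r2c2 ⇒ r2c2=4.
Step 13. [r4c2∈{5,7}] r4c2 is the only open cell in col 2 admitting 7 ⇒ r4c2=7.
Step 14. [r6c1∈{2,5}] r6c1 is the only open cell in box 4 admitting 5 ⇒ r6c1=5.
Step 15. [r4c3∈{2}] nothing but 2 survives at r4c3, so r4c3=2.
Step 16. [r5c9∈{9}] r5c9's peers cover all but 9 ⇒ r5c9=9.
Step 17. [r8c6∈{5}] only 5 remains possible at r8c6, so r8c6=5.
Step 18. [r2c3∈{7}] r2c3 has the single candidate 7 ⇒ r2c3=7.
Step 19. [r1c1∈{8}] only 8 remains possible at r1c1. So r1c1=8.
Step 20. [r8c4∈{1}] r8c4's peers cover all but 1, so r8c4=1.
Step 21. [r4c7∈{8}] nothing but 8 survives at r4c7, so r4c7=8.
Step 22. [r3c2∈{5}] only 5 remains possible at r3c2, so r3c2=5.
Step 23. [r2c1∈{2}] nothing but 2 survives at r2c1. So r2c1=2.
Step 24. [r9c5∈{4}] r9c5's peers cover all but 4, so r9c5=4.
Step 25. [r4c4∈{5}] only 5 remains possible at r4c4 ⇒ r4c4=5.
Step 26. [r6c5∈{3}] nothing but 3 survives at r6c5. So r6c5=3.
Step 27. [r1c3∈{9}] r1c3 is down to just 9. So r1c3=9.
Step 28. [r7c4∈{6}] only 6 remains possible at r7c4. So r7c4=6.
Step 29. [r1c4∈{4}] only 4 remains possible at r1c4. So r1c4=4.
Step 30. [r9c1∈{7}] r9c1 has the single candidate 7, so r9c1=7.
Step 31. [r5c3∈{4}] r5c3's peers cover all but 4, so r5c3=4.
Step 32. [r3c7∈{3}] r3c7 is down to just 3, so r3c7=3.
Step 33. [r4c9∈{1}] r4c9 is down to just 1, so r4c9=1.
Step 34. [r8c5∈{8}] r8c5's peers cover all but 8, so r8c5=8.
Step 35. [r6c4∈{9}] only 9 remains possible at r6c4, so r6c4=9.
Step 36. [r3c3∈{6}] r3c3 has the single candidate 6 ⇒ r3c3=6.
Step 37. [r6c9∈{2}] only 2 remains possible at r6c9. So r6c9=2.
Step 38. [r3c1∈{1}] r3c1 is down to just 1, so r3c1=1.
Step 39. [r6c8∈{4}] r6c8's peers cover all but 4, so r6c8=4.
Step 40. [r5c4∈{7}] nothing but 7 survives at r5c4. So r5c4=7.

Answer: 8 3 9 4 1 6 2 7 5 / 2 4 7 8 5 3 9 1 6 / 1 5 6 2 9 7 3 8 4 / 9 7 2 5 6 4 8 3 1 / 3 8 4 7 2 1 6 5 9 / 5 6 1 9 3 8 7 4 2 / 4 1 8 6 7 9 5 2 3 / 6 2 3 1 8 5 4 9 7 / 7 9 5 3 4 2 1 6 8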